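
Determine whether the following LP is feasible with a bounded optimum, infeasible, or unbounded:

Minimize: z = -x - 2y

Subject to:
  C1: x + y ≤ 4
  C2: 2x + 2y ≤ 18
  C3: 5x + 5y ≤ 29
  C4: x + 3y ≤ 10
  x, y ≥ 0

Feasible with a bounded optimal solution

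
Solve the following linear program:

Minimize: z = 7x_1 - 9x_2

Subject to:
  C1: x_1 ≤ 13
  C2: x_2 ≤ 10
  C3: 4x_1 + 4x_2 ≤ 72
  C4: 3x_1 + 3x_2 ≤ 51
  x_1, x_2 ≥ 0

Evaluate the objective at each vertex of the feasible region:
  z(0, 0) = 0
  z(13, 0) = 91
  z(13, 4) = 55
  z(7, 10) = -41
  z(0, 10) = -90  ←
The minimum is at x_1 = 0, x_2 = 10.

x_1 = 0, x_2 = 10, z = -90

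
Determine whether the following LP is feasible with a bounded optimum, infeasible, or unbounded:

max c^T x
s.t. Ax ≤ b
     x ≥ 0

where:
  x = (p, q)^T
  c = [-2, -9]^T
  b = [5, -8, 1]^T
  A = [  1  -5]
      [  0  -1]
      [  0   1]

Infeasible (no feasible solution exists)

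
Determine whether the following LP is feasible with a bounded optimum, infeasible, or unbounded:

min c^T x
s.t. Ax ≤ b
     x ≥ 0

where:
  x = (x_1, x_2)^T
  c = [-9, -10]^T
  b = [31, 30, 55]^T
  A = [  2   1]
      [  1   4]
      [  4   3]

Feasible with a bounded optimal solution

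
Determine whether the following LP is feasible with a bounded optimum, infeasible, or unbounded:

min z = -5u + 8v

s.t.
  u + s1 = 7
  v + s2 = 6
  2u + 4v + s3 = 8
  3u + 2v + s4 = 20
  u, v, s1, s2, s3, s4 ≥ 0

Feasible with a bounded optimal solution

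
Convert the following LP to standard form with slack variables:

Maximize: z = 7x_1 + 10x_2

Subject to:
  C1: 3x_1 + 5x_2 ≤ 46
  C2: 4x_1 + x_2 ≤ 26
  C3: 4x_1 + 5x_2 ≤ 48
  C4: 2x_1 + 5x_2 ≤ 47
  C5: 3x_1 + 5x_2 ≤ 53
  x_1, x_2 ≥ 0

max z = 7x_1 + 10x_2

s.t.
  3x_1 + 5x_2 + s1 = 46
  4x_1 + x_2 + s2 = 26
  4x_1 + 5x_2 + s3 = 48
  2x_1 + 5x_2 + s4 = 47
  3x_1 + 5x_2 + s5 = 53
  x_1, x_2, s1, s2, s3, s4, s5 ≥ 0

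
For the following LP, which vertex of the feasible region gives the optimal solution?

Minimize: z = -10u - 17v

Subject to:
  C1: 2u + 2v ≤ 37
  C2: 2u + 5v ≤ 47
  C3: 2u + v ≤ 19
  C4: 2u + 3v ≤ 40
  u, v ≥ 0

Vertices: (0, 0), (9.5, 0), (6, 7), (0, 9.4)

Evaluate the objective at each vertex of the feasible region:
  z(0, 0) = 0
  z(9.5, 0) = -95
  z(6, 7) = -179  ←
  z(0, 9.4) = -159.8
The minimum is at u = 6, v = 7.

(6, 7)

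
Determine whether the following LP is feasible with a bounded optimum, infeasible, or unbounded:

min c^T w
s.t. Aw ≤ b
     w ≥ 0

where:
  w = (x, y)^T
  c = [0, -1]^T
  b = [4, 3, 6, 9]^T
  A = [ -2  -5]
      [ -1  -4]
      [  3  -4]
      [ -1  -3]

Unbounded (objective can decrease without bound)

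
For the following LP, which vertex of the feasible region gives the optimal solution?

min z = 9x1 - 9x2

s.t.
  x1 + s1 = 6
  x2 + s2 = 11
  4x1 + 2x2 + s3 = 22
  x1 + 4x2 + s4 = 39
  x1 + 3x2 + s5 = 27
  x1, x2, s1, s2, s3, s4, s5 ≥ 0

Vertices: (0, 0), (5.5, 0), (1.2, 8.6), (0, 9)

Evaluate the objective at each vertex of the feasible region:
  z(0, 0) = 0
  z(5.5, 0) = 49.5
  z(1.2, 8.6) = -66.6
  z(0, 9) = -81  ←
The minimum is at x1 = 0, x2 = 9.

(0, 9)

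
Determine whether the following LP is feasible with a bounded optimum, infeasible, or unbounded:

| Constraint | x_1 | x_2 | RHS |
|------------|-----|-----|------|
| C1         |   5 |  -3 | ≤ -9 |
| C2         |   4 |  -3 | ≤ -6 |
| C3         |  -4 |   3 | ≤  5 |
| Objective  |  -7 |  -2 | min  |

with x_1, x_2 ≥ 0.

Infeasible (no feasible solution exists)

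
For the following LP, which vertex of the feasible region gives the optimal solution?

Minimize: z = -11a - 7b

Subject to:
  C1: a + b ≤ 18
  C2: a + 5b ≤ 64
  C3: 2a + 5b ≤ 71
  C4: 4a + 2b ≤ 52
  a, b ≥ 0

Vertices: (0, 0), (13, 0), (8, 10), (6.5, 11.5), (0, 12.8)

Evaluate the objective at each vertex of the feasible region:
  z(0, 0) = 0
  z(13, 0) = -143
  z(8, 10) = -158  ←
  z(6.5, 11.5) = -152
  z(0, 12.8) = -89.6
The minimum is at a = 8, b = 10.

(8, 10)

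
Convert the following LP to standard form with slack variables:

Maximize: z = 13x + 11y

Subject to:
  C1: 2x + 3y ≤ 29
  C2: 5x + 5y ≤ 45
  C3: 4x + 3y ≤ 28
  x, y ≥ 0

max z = 13x + 11y

s.t.
  2x + 3y + s1 = 29
  5x + 5y + s2 = 45
  4x + 3y + s3 = 28
  x, y, s1, s2, s3 ≥ 0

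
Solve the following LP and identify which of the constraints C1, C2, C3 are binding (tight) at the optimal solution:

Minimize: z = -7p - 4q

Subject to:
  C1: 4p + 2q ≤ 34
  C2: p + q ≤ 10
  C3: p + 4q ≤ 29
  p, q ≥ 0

At p = 7, q = 3, compute slack b - a·x for each constraint:
  C1: 34 − 34 = 0  (binding)
  C2: 10 − 10 = 0  (binding)
  C3: 29 − 19 = 10  (slack)

Optimal: p = 7, q = 3
Binding: C1, C2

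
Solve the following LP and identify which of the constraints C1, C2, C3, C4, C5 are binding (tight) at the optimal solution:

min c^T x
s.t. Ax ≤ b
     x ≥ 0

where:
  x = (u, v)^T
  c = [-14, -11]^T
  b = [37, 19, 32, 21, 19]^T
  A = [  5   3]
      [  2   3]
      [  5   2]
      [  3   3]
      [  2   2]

At u = 6, v = 1, compute slack b - a·x for each constraint:
  C1: 37 − 33 = 4  (slack)
  C2: 19 − 15 = 4  (slack)
  C3: 32 − 32 = 0  (binding)
  C4: 21 − 21 = 0  (binding)
  C5: 19 − 14 = 5  (slack)

Optimal: u = 6, v = 1
Binding: C3, C4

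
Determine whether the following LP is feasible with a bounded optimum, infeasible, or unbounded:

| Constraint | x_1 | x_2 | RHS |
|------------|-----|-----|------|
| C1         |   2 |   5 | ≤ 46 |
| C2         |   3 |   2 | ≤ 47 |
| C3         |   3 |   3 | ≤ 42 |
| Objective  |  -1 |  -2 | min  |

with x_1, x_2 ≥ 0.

Feasible with a bounded optimal solution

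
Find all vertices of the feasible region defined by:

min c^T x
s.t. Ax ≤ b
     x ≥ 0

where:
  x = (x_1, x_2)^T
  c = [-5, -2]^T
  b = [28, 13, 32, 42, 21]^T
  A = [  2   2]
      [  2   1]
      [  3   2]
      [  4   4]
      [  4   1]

(0, 0), (5.25, 0), (4, 5), (2.5, 8), (0, 10.5)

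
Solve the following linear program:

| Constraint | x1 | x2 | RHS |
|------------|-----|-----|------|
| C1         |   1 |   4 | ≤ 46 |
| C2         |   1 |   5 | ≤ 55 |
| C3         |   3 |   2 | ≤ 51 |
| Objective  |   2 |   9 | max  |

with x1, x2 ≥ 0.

Evaluate the objective at each vertex of the feasible region:
  z(0, 0) = 0
  z(17, 0) = 34
  z(11.2, 8.7) = 100.7
  z(10, 9) = 101  ←
  z(0, 11) = 99
The maximum is at x1 = 10, x2 = 9.

x1 = 10, x2 = 9, z = 101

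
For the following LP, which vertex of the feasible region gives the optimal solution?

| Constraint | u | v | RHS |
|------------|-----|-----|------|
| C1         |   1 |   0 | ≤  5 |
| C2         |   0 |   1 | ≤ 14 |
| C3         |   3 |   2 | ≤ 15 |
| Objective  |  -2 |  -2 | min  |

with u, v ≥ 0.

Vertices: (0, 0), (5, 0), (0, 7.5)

Evaluate the objective at each vertex of the feasible region:
  z(0, 0) = 0
  z(5, 0) = -10
  z(0, 7.5) = -15  ←
The minimum is at u = 0, v = 7.5.

(0, 7.5)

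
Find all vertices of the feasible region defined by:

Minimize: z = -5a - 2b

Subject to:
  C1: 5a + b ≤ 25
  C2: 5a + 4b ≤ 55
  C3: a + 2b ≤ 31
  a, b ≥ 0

(0, 0), (5, 0), (3, 10), (0, 13.75)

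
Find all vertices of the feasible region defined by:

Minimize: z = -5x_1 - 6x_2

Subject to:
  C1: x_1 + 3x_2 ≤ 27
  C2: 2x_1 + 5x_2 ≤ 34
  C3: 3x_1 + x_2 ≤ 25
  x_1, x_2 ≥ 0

(0, 0), (8.333, 0), (7, 4), (0, 6.8)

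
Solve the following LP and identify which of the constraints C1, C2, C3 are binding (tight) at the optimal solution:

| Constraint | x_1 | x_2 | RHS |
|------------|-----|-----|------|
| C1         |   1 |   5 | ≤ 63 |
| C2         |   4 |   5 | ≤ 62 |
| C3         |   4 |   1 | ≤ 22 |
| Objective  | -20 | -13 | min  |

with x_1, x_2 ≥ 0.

At x_1 = 3, x_2 = 10, compute slack b - a·x for each constraint:
  C1: 63 − 53 = 10  (slack)
  C2: 62 − 62 = 0  (binding)
  C3: 22 − 22 = 0  (binding)

Optimal: x_1 = 3, x_2 = 10
Binding: C2, C3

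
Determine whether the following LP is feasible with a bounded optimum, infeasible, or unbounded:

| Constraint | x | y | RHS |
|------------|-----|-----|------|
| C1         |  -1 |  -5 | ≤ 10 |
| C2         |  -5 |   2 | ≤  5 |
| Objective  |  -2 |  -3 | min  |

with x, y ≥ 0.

Unbounded (objective can decrease without bound)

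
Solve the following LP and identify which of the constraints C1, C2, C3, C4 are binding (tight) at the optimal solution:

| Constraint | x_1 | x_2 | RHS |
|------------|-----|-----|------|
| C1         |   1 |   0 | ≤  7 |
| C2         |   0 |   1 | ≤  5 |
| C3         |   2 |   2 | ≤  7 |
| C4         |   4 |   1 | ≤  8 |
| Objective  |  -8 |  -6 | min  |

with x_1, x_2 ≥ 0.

At x_1 = 1.5, x_2 = 2, compute slack b - a·x for each constraint:
  C1: 7 − 1.5 = 5.5  (slack)
  C2: 5 − 2 = 3  (slack)
  C3: 7 − 7 = 0  (binding)
  C4: 8 − 8 = 0  (binding)

Optimal: x_1 = 1.5, x_2 = 2
Binding: C3, C4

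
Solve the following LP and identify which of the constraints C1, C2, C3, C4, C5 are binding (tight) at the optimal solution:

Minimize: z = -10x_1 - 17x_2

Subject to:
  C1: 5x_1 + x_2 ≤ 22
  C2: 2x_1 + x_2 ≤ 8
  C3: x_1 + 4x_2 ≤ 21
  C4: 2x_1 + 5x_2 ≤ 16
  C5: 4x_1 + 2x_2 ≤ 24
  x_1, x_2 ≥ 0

At x_1 = 3, x_2 = 2, compute slack b - a·x for each constraint:
  C1: 22 − 17 = 5  (slack)
  C2: 8 − 8 = 0  (binding)
  C3: 21 − 11 = 10  (slack)
  C4: 16 − 16 = 0  (binding)
  C5: 24 − 16 = 8  (slack)

Optimal: x_1 = 3, x_2 = 2
Binding: C2, C4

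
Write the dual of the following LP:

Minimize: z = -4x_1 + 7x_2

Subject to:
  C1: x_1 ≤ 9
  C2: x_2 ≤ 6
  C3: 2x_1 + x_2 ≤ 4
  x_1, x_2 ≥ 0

Primal min cᵀx s.t. Ax ≤ b, x ≥ 0  →  Dual max −bᵀy s.t. Aᵀy ≥ −c, y ≥ 0.

Maximize: z = -9y1 - 6y2 - 4y3

Subject to:
  y1 + 2y3 ≥ 4
  y2 + y3 ≥ -7
  y1, y2, y3 ≥ 0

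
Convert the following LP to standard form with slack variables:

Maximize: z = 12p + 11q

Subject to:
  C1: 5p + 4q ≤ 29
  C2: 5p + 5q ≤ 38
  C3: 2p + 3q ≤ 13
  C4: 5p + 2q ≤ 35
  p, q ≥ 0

max z = 12p + 11q

s.t.
  5p + 4q + s1 = 29
  5p + 5q + s2 = 38
  2p + 3q + s3 = 13
  5p + 2q + s4 = 35
  p, q, s1, s2, s3, s4 ≥ 0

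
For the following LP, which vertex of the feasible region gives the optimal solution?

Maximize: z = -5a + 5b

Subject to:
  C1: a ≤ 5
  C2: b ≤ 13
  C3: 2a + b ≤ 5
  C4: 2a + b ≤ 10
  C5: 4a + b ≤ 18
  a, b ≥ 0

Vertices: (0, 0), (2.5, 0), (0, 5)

Evaluate the objective at each vertex of the feasible region:
  z(0, 0) = 0
  z(2.5, 0) = -12.5
  z(0, 5) = 25  ←
The maximum is at a = 0, b = 5.

(0, 5)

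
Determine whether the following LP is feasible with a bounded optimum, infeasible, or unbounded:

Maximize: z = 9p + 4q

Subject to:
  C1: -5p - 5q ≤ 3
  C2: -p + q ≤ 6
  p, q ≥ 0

Unbounded (objective can increase without bound)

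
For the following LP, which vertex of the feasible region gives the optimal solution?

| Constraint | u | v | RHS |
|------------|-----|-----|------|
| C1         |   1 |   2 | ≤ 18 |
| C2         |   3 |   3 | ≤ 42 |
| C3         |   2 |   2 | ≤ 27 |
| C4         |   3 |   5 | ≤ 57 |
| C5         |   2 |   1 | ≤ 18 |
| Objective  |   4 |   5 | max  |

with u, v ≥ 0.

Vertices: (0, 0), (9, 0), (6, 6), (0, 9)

Evaluate the objective at each vertex of the feasible region:
  z(0, 0) = 0
  z(9, 0) = 36
  z(6, 6) = 54  ←
  z(0, 9) = 45
The maximum is at u = 6, v = 6.

(6, 6)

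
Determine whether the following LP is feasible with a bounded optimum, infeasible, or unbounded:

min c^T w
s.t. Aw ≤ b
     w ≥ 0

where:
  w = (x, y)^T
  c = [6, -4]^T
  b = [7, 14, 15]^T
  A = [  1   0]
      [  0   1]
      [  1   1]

Feasible with a bounded optimal solution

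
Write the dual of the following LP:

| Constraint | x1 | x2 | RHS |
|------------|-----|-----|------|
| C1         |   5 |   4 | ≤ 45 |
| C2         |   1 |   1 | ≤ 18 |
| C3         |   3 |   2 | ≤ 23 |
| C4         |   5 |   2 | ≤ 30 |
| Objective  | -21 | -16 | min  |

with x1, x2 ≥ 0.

Primal min cᵀx s.t. Ax ≤ b, x ≥ 0  →  Dual max −bᵀy s.t. Aᵀy ≥ −c, y ≥ 0.

Maximize: z = -45y1 - 18y2 - 23y3 - 30y4

Subject to:
  5y1 + y2 + 3y3 + 5y4 ≥ 21
  4y1 + y2 + 2y3 + 2y4 ≥ 16
  y1, y2, y3, y4 ≥ 0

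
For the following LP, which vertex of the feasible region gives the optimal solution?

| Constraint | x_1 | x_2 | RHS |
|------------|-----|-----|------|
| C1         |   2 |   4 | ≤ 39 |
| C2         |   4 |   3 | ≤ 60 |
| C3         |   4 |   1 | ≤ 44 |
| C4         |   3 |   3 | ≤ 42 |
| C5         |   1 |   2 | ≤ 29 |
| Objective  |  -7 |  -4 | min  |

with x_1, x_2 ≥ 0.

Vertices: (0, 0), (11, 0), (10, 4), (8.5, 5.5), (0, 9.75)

Evaluate the objective at each vertex of the feasible region:
  z(0, 0) = 0
  z(11, 0) = -77
  z(10, 4) = -86  ←
  z(8.5, 5.5) = -81.5
  z(0, 9.75) = -39
The minimum is at x_1 = 10, x_2 = 4.

(10, 4)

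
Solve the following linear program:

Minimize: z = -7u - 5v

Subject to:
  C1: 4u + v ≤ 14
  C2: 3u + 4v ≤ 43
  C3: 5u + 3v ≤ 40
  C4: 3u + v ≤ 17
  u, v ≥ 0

Evaluate the objective at each vertex of the feasible region:
  z(0, 0) = 0
  z(3.5, 0) = -24.5
  z(1, 10) = -57  ←
  z(0, 10.75) = -53.75
The minimum is at u = 1, v = 10.

u = 1, v = 10, z = -57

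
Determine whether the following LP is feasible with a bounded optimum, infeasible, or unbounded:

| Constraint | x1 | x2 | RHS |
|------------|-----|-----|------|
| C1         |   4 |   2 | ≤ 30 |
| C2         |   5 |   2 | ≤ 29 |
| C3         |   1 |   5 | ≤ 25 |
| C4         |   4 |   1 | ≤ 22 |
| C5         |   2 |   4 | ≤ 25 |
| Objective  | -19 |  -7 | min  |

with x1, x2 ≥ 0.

Feasible with a bounded optimal solution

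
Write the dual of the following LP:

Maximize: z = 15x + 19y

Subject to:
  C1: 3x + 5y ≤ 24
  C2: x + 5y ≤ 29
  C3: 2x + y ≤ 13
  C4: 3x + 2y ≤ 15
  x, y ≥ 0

Primal max cᵀx s.t. Ax ≤ b, x ≥ 0  →  Dual min bᵀy s.t. Aᵀy ≥ c, y ≥ 0.

Minimize: z = 24y1 + 29y2 + 13y3 + 15y4

Subject to:
  3y1 + y2 + 2y3 + 3y4 ≥ 15
  5y1 + 5y2 + y3 + 2y4 ≥ 19
  y1, y2, y3, y4 ≥ 0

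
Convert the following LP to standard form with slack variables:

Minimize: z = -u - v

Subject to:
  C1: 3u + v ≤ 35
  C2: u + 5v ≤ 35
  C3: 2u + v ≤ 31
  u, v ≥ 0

min z = -u - v

s.t.
  3u + v + s1 = 35
  u + 5v + s2 = 35
  2u + v + s3 = 31
  u, v, s1, s2, s3 ≥ 0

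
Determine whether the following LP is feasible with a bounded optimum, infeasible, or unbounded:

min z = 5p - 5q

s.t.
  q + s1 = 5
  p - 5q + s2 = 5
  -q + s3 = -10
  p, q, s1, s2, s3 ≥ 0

Infeasible (no feasible solution exists)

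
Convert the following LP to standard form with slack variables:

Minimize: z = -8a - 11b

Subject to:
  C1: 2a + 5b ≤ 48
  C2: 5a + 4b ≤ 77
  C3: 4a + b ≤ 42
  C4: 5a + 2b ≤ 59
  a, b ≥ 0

min z = -8a - 11b

s.t.
  2a + 5b + s1 = 48
  5a + 4b + s2 = 77
  4a + b + s3 = 42
  5a + 2b + s4 = 59
  a, b, s1, s2, s3, s4 ≥ 0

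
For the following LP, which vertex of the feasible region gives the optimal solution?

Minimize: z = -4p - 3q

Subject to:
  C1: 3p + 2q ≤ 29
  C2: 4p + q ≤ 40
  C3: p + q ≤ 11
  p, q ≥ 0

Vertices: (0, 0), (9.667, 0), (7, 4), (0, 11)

Evaluate the objective at each vertex of the feasible region:
  z(0, 0) = 0
  z(9.667, 0) = -38.67
  z(7, 4) = -40  ←
  z(0, 11) = -33
The minimum is at p = 7, q = 4.

(7, 4)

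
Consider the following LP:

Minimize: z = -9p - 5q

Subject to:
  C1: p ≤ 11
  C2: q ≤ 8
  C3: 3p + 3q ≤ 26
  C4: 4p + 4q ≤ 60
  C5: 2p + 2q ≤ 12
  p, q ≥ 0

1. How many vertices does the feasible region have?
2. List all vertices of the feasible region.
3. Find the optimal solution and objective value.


1. 3
2. (0, 0), (6, 0), (0, 6)
3. p = 6, q = 0, z = -54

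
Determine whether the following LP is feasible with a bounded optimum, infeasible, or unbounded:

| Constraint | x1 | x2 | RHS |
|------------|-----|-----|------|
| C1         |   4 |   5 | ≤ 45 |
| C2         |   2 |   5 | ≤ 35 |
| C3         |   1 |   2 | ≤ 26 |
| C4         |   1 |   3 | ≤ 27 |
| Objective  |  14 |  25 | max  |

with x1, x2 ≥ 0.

Feasible with a bounded optimal solution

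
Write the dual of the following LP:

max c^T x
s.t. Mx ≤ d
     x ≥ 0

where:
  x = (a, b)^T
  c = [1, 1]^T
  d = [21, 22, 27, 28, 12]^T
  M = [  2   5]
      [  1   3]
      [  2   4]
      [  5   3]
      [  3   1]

Primal max cᵀx s.t. Ax ≤ b, x ≥ 0  →  Dual min bᵀy s.t. Aᵀy ≥ c, y ≥ 0.

Minimize: z = 21y1 + 22y2 + 27y3 + 28y4 + 12y5

Subject to:
  2y1 + y2 + 2y3 + 5y4 + 3y5 ≥ 1
  5y1 + 3y2 + 4y3 + 3y4 + y5 ≥ 1
  y1, y2, y3, y4, y5 ≥ 0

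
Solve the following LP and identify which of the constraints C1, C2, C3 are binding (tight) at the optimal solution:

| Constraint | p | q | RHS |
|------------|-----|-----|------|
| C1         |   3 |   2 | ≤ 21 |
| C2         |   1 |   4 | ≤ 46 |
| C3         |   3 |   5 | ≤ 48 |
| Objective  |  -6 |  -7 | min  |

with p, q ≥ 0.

At p = 1, q = 9, compute slack b - a·x for each constraint:
  C1: 21 − 21 = 0  (binding)
  C2: 46 − 37 = 9  (slack)
  C3: 48 − 48 = 0  (binding)

Optimal: p = 1, q = 9
Binding: C1, C3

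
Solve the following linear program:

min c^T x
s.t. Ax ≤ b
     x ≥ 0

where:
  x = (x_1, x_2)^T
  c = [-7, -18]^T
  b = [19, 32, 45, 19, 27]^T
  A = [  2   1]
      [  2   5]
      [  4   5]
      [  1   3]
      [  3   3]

Evaluate the objective at each vertex of the feasible region:
  z(0, 0) = 0
  z(9, 0) = -63
  z(4.333, 4.667) = -114.3
  z(1, 6) = -115  ←
  z(0, 6.333) = -114
The minimum is at x_1 = 1, x_2 = 6.

x_1 = 1, x_2 = 6, z = -115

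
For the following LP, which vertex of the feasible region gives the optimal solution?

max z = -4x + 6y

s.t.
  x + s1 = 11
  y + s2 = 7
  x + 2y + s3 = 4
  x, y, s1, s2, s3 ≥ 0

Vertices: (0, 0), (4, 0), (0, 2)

Evaluate the objective at each vertex of the feasible region:
  z(0, 0) = 0
  z(4, 0) = -16
  z(0, 2) = 12  ←
The maximum is at x = 0, y = 2.

(0, 2)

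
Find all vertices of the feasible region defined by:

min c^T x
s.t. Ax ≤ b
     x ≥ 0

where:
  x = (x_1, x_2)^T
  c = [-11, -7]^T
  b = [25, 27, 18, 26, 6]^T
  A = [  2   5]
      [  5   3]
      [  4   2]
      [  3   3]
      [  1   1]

(0, 0), (4.5, 0), (3, 3), (1.667, 4.333), (0, 5)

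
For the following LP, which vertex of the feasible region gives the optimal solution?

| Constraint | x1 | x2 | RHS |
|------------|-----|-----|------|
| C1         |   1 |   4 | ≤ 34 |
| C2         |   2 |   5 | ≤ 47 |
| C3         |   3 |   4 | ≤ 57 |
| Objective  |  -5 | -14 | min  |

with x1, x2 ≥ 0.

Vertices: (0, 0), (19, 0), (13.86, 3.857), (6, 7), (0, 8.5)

Evaluate the objective at each vertex of the feasible region:
  z(0, 0) = 0
  z(19, 0) = -95
  z(13.86, 3.857) = -123.3
  z(6, 7) = -128  ←
  z(0, 8.5) = -119
The minimum is at x1 = 6, x2 = 7.

(6, 7)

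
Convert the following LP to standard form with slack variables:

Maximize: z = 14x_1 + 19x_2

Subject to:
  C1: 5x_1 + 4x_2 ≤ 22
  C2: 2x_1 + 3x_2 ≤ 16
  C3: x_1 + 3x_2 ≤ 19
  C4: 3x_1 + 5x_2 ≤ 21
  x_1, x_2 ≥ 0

max z = 14x_1 + 19x_2

s.t.
  5x_1 + 4x_2 + s1 = 22
  2x_1 + 3x_2 + s2 = 16
  x_1 + 3x_2 + s3 = 19
  3x_1 + 5x_2 + s4 = 21
  x_1, x_2, s1, s2, s3, s4 ≥ 0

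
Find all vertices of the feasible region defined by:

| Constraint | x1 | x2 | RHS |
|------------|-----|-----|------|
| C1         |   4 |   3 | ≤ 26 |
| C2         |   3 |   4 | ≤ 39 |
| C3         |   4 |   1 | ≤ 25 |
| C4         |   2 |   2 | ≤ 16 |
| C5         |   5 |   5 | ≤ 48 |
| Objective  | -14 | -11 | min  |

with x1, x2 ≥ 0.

(0, 0), (6.25, 0), (6.125, 0.5), (2, 6), (0, 8)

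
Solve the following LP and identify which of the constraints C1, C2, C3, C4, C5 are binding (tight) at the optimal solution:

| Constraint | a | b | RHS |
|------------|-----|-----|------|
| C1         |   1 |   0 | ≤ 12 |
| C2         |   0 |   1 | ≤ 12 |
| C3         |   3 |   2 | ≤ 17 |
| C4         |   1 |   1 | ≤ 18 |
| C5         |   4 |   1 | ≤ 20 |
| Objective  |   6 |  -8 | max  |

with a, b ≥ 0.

At a = 5, b = 0, compute slack b - a·x for each constraint:
  C1: 12 − 5 = 7  (slack)
  C2: 12 − 0 = 12  (slack)
  C3: 17 − 15 = 2  (slack)
  C4: 18 − 5 = 13  (slack)
  C5: 20 − 20 = 0  (binding)

Optimal: a = 5, b = 0
Binding: C5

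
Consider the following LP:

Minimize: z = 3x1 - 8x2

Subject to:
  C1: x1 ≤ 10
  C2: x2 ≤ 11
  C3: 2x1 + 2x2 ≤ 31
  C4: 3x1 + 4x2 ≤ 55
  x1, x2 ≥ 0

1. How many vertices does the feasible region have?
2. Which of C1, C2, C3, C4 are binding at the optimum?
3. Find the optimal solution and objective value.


1. 6
2. C2
3. x1 = 0, x2 = 11, z = -88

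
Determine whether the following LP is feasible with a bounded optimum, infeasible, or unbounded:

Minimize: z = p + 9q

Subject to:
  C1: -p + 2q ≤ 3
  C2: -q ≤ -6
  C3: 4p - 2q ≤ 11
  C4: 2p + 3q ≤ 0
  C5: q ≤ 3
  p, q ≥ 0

Infeasible (no feasible solution exists)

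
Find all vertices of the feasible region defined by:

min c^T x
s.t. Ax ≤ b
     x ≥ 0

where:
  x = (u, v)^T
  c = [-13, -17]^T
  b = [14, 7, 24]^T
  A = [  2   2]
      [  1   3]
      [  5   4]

(0, 0), (4.8, 0), (4, 1), (0, 2.333)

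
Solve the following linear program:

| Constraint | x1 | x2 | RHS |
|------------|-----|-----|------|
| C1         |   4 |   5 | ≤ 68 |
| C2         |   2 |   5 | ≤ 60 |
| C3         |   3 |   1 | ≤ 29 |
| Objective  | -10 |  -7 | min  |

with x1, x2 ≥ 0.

Evaluate the objective at each vertex of the feasible region:
  z(0, 0) = 0
  z(9.667, 0) = -96.67
  z(7, 8) = -126  ←
  z(4, 10.4) = -112.8
  z(0, 12) = -84
The minimum is at x1 = 7, x2 = 8.

x1 = 7, x2 = 8, z = -126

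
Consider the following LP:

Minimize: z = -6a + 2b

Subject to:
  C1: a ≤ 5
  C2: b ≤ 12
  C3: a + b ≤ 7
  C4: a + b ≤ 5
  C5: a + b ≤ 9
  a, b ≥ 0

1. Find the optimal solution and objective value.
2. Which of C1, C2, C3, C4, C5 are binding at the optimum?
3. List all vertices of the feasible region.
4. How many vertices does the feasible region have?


1. a = 5, b = 0, z = -30
2. C1, C4
3. (0, 0), (5, 0), (0, 5)
4. 3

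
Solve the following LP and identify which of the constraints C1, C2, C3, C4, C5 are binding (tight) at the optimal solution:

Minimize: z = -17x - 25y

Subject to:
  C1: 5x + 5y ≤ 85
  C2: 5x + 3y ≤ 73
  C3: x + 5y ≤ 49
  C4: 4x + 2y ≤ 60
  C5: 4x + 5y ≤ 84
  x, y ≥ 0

At x = 9, y = 8, compute slack b - a·x for each constraint:
  C1: 85 − 85 = 0  (binding)
  C2: 73 − 69 = 4  (slack)
  C3: 49 − 49 = 0  (binding)
  C4: 60 − 52 = 8  (slack)
  C5: 84 − 76 = 8  (slack)

Optimal: x = 9, y = 8
Binding: C1, C3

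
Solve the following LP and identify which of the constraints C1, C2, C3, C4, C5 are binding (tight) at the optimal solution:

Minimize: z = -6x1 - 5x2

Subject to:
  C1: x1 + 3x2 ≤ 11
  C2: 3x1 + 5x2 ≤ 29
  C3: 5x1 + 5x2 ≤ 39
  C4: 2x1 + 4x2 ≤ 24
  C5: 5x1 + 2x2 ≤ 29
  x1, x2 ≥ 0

At x1 = 5, x2 = 2, compute slack b - a·x for each constraint:
  C1: 11 − 11 = 0  (binding)
  C2: 29 − 25 = 4  (slack)
  C3: 39 − 35 = 4  (slack)
  C4: 24 − 18 = 6  (slack)
  C5: 29 − 29 = 0  (binding)

Optimal: x1 = 5, x2 = 2
Binding: C1, C5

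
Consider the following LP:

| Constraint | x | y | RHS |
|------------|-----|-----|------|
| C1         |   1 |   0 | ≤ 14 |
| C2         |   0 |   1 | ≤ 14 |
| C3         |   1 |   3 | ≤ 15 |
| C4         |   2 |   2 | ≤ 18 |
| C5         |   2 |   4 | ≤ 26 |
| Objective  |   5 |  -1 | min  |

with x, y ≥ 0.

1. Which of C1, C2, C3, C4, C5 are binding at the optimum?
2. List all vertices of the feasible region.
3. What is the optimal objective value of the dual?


1. C3
2. (0, 0), (9, 0), (6, 3), (0, 5)
3. -5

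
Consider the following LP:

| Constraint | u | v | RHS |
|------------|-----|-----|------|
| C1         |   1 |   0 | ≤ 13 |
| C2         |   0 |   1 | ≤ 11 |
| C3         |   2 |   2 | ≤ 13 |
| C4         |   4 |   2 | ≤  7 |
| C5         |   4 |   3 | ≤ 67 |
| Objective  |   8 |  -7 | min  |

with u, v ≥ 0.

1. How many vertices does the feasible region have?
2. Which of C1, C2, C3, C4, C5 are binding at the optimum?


1. 3
2. C4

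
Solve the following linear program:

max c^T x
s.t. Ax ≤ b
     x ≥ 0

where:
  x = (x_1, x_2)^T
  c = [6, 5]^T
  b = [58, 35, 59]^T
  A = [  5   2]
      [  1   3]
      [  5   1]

Evaluate the objective at each vertex of the feasible region:
  z(0, 0) = 0
  z(11.6, 0) = 69.6
  z(8, 9) = 93  ←
  z(0, 11.67) = 58.33
The maximum is at x_1 = 8, x_2 = 9.

x_1 = 8, x_2 = 9, z = 93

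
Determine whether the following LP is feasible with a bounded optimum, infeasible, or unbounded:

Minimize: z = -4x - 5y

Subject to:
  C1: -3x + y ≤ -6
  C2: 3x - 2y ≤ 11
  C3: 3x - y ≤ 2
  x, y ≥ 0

Infeasible (no feasible solution exists)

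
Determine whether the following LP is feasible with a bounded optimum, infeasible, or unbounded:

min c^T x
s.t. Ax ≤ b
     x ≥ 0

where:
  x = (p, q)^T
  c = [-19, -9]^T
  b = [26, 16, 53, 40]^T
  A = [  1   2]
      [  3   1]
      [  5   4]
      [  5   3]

Feasible with a bounded optimal solution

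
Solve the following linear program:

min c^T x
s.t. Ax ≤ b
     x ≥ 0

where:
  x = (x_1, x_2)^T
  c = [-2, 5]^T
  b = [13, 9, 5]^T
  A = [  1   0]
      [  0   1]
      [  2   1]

Evaluate the objective at each vertex of the feasible region:
  z(0, 0) = 0
  z(2.5, 0) = -5  ←
  z(0, 5) = 25
The minimum is at x_1 = 2.5, x_2 = 0.

x_1 = 2.5, x_2 = 0, z = -5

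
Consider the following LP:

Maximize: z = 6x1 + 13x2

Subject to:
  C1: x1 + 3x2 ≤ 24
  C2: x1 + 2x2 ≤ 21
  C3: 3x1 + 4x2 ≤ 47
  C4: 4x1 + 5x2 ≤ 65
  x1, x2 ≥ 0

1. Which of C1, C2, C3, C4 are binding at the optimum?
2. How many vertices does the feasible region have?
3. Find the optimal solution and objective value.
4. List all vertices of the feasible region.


1. C1, C3
2. 4
3. x1 = 9, x2 = 5, z = 119
4. (0, 0), (15.67, 0), (9, 5), (0, 8)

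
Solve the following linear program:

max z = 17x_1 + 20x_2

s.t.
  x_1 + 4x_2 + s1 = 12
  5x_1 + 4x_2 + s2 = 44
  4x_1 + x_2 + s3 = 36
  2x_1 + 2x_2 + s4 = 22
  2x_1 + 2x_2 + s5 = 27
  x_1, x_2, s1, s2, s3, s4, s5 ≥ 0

Evaluate the objective at each vertex of the feasible region:
  z(0, 0) = 0
  z(8.8, 0) = 149.6
  z(8, 1) = 156  ←
  z(0, 3) = 60
The maximum is at x_1 = 8, x_2 = 1.

x_1 = 8, x_2 = 1, z = 156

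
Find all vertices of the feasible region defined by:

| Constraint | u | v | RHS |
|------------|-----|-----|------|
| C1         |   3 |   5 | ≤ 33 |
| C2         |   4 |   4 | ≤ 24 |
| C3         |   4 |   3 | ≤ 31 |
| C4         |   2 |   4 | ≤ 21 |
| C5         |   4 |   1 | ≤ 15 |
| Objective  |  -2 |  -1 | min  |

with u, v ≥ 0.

(0, 0), (3.75, 0), (3, 3), (1.5, 4.5), (0, 5.25)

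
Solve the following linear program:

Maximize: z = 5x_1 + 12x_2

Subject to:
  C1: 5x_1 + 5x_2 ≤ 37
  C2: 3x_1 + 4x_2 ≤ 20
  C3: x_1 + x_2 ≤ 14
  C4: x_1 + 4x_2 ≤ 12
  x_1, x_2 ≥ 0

Evaluate the objective at each vertex of the feasible region:
  z(0, 0) = 0
  z(6.667, 0) = 33.33
  z(4, 2) = 44  ←
  z(0, 3) = 36
The maximum is at x_1 = 4, x_2 = 2.

x_1 = 4, x_2 = 2, z = 44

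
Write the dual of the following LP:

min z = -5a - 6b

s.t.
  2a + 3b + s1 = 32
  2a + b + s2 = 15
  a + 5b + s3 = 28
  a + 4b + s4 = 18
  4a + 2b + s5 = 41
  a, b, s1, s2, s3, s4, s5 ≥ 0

Primal min cᵀx s.t. Ax ≤ b, x ≥ 0  →  Dual max −bᵀy s.t. Aᵀy ≥ −c, y ≥ 0.

Maximize: z = -32y1 - 15y2 - 28y3 - 18y4 - 41y5

Subject to:
  2y1 + 2y2 + y3 + y4 + 4y5 ≥ 5
  3y1 + y2 + 5y3 + 4y4 + 2y5 ≥ 6
  y1, y2, y3, y4, y5 ≥ 0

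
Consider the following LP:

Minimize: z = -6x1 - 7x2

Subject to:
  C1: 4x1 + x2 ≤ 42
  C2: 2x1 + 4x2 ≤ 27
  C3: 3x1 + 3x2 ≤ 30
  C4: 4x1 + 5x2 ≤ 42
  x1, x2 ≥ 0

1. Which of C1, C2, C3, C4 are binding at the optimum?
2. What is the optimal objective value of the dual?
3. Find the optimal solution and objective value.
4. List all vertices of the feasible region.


1. C3, C4
2. -62
3. x1 = 8, x2 = 2, z = -62
4. (0, 0), (10, 0), (8, 2), (5.5, 4), (0, 6.75)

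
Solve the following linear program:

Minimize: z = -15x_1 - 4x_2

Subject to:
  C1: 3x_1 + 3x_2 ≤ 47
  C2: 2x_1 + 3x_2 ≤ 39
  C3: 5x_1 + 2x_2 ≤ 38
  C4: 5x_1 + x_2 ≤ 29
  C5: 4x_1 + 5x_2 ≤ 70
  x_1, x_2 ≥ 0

Evaluate the objective at each vertex of the feasible region:
  z(0, 0) = 0
  z(5.8, 0) = -87
  z(4, 9) = -96  ←
  z(3.273, 10.82) = -92.36
  z(0, 13) = -52
The minimum is at x_1 = 4, x_2 = 9.

x_1 = 4, x_2 = 9, z = -96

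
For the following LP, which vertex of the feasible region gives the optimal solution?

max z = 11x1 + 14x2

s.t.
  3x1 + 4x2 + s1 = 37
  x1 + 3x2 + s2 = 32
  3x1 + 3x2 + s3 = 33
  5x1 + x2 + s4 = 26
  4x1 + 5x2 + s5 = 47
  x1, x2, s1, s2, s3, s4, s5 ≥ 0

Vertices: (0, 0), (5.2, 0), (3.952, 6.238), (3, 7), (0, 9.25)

Evaluate the objective at each vertex of the feasible region:
  z(0, 0) = 0
  z(5.2, 0) = 57.2
  z(3.952, 6.238) = 130.8
  z(3, 7) = 131  ←
  z(0, 9.25) = 129.5
The maximum is at x1 = 3, x2 = 7.

(3, 7)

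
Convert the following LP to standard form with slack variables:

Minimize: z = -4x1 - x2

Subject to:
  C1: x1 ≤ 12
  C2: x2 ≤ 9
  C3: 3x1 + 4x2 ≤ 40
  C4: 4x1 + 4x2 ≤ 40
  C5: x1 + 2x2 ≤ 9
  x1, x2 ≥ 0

min z = -4x1 - x2

s.t.
  x1 + s1 = 12
  x2 + s2 = 9
  3x1 + 4x2 + s3 = 40
  4x1 + 4x2 + s4 = 40
  x1 + 2x2 + s5 = 9
  x1, x2, s1, s2, s3, s4, s5 ≥ 0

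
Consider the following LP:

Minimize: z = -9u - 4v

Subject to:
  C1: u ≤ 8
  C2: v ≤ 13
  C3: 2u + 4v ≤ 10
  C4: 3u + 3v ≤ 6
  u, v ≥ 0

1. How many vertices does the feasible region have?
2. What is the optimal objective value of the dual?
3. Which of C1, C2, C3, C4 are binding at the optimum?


1. 3
2. -18
3. C4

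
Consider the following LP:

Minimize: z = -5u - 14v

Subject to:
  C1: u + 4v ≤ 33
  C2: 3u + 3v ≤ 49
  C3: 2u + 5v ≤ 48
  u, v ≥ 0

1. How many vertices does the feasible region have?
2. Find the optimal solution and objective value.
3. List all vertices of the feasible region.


1. 5
2. u = 9, v = 6, z = -129
3. (0, 0), (16.33, 0), (11.22, 5.111), (9, 6), (0, 8.25)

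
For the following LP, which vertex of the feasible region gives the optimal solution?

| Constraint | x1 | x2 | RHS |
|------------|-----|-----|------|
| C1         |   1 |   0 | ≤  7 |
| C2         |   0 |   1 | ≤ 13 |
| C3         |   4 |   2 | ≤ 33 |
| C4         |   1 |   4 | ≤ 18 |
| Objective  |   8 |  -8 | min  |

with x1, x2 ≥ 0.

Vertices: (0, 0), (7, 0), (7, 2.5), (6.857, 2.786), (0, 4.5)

Evaluate the objective at each vertex of the feasible region:
  z(0, 0) = 0
  z(7, 0) = 56
  z(7, 2.5) = 36
  z(6.857, 2.786) = 32.57
  z(0, 4.5) = -36  ←
The minimum is at x1 = 0, x2 = 4.5.

(0, 4.5)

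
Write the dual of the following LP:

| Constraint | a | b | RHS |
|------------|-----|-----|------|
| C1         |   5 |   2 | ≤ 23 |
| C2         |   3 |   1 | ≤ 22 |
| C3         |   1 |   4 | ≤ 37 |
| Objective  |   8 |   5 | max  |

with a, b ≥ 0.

Primal max cᵀx s.t. Ax ≤ b, x ≥ 0  →  Dual min bᵀy s.t. Aᵀy ≥ c, y ≥ 0.

Minimize: z = 23y1 + 22y2 + 37y3

Subject to:
  5y1 + 3y2 + y3 ≥ 8
  2y1 + y2 + 4y3 ≥ 5
  y1, y2, y3 ≥ 0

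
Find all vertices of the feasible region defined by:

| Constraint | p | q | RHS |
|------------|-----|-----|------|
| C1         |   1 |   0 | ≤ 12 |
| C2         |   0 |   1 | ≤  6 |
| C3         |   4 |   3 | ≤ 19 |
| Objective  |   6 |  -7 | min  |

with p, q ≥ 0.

(0, 0), (4.75, 0), (0.25, 6), (0, 6)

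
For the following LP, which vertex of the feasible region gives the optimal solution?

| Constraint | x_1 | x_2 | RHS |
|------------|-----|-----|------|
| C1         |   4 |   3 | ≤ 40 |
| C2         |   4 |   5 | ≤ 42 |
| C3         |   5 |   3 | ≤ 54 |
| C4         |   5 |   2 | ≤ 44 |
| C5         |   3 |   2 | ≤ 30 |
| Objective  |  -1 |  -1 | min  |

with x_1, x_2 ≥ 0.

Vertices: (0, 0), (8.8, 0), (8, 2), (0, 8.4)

Evaluate the objective at each vertex of the feasible region:
  z(0, 0) = 0
  z(8.8, 0) = -8.8
  z(8, 2) = -10  ←
  z(0, 8.4) = -8.4
The minimum is at x_1 = 8, x_2 = 2.

(8, 2)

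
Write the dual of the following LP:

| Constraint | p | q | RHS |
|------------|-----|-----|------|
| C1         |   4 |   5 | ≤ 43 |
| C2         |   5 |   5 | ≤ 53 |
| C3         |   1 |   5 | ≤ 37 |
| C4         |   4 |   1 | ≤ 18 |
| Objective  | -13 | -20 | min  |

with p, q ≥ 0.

Primal min cᵀx s.t. Ax ≤ b, x ≥ 0  →  Dual max −bᵀy s.t. Aᵀy ≥ −c, y ≥ 0.

Maximize: z = -43y1 - 53y2 - 37y3 - 18y4

Subject to:
  4y1 + 5y2 + y3 + 4y4 ≥ 13
  5y1 + 5y2 + 5y3 + y4 ≥ 20
  y1, y2, y3, y4 ≥ 0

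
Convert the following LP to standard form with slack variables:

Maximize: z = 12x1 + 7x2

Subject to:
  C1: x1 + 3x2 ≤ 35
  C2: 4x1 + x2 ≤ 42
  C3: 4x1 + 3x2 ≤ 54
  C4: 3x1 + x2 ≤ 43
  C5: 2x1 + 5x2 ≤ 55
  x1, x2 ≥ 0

max z = 12x1 + 7x2

s.t.
  x1 + 3x2 + s1 = 35
  4x1 + x2 + s2 = 42
  4x1 + 3x2 + s3 = 54
  3x1 + x2 + s4 = 43
  2x1 + 5x2 + s5 = 55
  x1, x2, s1, s2, s3, s4, s5 ≥ 0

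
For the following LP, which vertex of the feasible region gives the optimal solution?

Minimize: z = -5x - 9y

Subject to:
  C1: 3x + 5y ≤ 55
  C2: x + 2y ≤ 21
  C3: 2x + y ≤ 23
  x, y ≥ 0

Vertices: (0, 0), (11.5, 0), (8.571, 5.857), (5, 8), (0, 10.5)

Evaluate the objective at each vertex of the feasible region:
  z(0, 0) = 0
  z(11.5, 0) = -57.5
  z(8.571, 5.857) = -95.57
  z(5, 8) = -97  ←
  z(0, 10.5) = -94.5
The minimum is at x = 5, y = 8.

(5, 8)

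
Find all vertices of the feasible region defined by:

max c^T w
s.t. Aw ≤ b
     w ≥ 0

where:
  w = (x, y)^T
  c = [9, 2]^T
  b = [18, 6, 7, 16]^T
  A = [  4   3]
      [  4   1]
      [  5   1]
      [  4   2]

(0, 0), (1.4, 0), (1, 2), (0, 6)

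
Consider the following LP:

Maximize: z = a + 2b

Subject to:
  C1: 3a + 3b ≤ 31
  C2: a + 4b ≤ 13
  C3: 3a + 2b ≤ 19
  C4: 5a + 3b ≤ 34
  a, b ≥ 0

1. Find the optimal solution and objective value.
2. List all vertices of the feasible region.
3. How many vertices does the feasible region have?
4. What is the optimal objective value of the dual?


1. a = 5, b = 2, z = 9
2. (0, 0), (6.333, 0), (5, 2), (0, 3.25)
3. 4
4. 9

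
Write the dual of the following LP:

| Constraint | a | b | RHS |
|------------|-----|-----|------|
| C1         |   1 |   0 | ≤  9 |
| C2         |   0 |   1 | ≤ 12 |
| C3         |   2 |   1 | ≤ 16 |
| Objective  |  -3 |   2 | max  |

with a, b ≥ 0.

Primal max cᵀx s.t. Ax ≤ b, x ≥ 0  →  Dual min bᵀy s.t. Aᵀy ≥ c, y ≥ 0.

Minimize: z = 9y1 + 12y2 + 16y3

Subject to:
  y1 + 2y3 ≥ -3
  y2 + y3 ≥ 2
  y1, y2, y3 ≥ 0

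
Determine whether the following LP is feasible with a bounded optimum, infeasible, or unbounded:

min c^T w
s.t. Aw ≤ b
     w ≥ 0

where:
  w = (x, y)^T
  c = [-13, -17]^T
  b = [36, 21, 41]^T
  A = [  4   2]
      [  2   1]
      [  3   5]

Feasible with a bounded optimal solution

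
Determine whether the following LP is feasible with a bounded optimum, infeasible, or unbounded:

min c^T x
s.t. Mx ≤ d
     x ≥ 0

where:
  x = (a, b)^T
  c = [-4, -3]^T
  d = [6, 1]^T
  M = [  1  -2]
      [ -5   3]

Unbounded (objective can decrease without bound)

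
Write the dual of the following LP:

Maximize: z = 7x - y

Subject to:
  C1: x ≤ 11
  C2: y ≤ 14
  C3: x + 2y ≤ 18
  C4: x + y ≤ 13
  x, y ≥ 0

Primal max cᵀx s.t. Ax ≤ b, x ≥ 0  →  Dual min bᵀy s.t. Aᵀy ≥ c, y ≥ 0.

Minimize: z = 11y1 + 14y2 + 18y3 + 13y4

Subject to:
  y1 + y3 + y4 ≥ 7
  y2 + 2y3 + y4 ≥ -1
  y1, y2, y3, y4 ≥ 0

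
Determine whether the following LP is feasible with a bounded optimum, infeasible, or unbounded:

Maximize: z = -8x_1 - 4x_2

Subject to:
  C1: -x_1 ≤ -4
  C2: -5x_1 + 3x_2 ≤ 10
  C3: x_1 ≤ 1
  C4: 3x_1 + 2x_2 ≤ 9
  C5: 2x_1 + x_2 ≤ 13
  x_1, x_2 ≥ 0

Infeasible (no feasible solution exists)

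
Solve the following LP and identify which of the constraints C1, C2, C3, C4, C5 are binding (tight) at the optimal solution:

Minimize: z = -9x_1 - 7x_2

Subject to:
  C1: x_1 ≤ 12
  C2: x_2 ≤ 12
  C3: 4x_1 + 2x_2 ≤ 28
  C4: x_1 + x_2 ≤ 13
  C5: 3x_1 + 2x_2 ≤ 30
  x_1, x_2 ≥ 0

At x_1 = 1, x_2 = 12, compute slack b - a·x for each constraint:
  C1: 12 − 1 = 11  (slack)
  C2: 12 − 12 = 0  (binding)
  C3: 28 − 28 = 0  (binding)
  C4: 13 − 13 = 0  (binding)
  C5: 30 − 27 = 3  (slack)

Optimal: x_1 = 1, x_2 = 12
Binding: C2, C3, C4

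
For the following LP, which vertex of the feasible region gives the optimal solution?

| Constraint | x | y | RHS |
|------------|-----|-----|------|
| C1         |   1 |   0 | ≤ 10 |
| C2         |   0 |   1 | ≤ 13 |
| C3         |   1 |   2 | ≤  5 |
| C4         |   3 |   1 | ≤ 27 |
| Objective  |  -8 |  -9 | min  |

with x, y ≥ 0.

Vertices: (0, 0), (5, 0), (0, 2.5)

Evaluate the objective at each vertex of the feasible region:
  z(0, 0) = 0
  z(5, 0) = -40  ←
  z(0, 2.5) = -22.5
The minimum is at x = 5, y = 0.

(5, 0)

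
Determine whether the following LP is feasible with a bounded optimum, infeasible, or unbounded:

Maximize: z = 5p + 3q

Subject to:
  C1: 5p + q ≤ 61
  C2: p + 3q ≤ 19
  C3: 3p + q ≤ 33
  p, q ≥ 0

Feasible with a bounded optimal solution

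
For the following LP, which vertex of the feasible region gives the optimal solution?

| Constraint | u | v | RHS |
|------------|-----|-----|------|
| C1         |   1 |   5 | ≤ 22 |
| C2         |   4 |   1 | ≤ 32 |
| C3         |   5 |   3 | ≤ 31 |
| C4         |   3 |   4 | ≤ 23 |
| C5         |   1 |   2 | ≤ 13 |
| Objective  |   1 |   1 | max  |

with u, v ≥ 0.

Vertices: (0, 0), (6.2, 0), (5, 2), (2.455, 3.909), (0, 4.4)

Evaluate the objective at each vertex of the feasible region:
  z(0, 0) = 0
  z(6.2, 0) = 6.2
  z(5, 2) = 7  ←
  z(2.455, 3.909) = 6.364
  z(0, 4.4) = 4.4
The maximum is at u = 5, v = 2.

(5, 2)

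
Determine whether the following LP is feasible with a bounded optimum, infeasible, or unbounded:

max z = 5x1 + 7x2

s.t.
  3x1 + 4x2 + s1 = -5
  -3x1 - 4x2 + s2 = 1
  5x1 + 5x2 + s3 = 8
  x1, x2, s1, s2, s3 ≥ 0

Infeasible (no feasible solution exists)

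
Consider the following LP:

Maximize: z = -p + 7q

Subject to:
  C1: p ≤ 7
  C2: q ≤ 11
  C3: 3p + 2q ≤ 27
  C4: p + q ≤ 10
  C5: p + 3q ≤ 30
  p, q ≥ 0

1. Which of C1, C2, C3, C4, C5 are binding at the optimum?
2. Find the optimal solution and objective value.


1. C4, C5
2. p = 0, q = 10, z = 70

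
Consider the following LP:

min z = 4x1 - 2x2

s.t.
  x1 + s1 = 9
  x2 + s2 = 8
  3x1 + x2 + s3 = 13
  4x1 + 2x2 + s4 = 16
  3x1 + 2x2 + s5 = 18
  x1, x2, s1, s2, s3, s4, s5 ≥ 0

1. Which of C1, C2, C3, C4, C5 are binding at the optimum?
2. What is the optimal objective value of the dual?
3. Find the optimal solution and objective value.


1. C2, C4
2. -16
3. x1 = 0, x2 = 8, z = -16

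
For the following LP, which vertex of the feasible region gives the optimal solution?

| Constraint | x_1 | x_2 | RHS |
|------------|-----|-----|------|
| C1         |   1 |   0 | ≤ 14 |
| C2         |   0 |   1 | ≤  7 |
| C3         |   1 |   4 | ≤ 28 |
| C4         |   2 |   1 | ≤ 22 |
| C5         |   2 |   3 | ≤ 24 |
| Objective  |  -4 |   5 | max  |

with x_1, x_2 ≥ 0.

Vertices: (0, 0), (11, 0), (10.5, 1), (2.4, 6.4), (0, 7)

Evaluate the objective at each vertex of the feasible region:
  z(0, 0) = 0
  z(11, 0) = -44
  z(10.5, 1) = -37
  z(2.4, 6.4) = 22.4
  z(0, 7) = 35  ←
The maximum is at x_1 = 0, x_2 = 7.

(0, 7)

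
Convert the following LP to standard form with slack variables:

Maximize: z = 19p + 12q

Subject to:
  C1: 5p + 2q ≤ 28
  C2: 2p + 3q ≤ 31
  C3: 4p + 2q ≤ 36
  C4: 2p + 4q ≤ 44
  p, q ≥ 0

max z = 19p + 12q

s.t.
  5p + 2q + s1 = 28
  2p + 3q + s2 = 31
  4p + 2q + s3 = 36
  2p + 4q + s4 = 44
  p, q, s1, s2, s3, s4 ≥ 0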